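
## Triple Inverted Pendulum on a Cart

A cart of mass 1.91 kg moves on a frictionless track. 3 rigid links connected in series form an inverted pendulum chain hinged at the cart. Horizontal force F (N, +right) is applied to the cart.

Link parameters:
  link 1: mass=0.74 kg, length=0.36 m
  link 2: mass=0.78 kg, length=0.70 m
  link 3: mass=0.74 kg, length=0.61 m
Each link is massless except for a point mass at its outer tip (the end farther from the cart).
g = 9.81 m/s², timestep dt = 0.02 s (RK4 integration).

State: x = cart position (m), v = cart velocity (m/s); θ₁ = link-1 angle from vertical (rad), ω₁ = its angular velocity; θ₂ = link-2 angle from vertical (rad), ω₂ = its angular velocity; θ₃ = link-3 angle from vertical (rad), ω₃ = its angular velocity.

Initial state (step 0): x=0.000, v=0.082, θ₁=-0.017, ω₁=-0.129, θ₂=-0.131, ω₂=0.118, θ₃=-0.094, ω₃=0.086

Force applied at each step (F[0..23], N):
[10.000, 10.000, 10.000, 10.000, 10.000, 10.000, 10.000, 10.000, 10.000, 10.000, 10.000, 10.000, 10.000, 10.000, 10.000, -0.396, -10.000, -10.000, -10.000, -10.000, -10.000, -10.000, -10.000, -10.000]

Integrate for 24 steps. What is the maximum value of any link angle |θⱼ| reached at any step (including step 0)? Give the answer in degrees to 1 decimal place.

Answer: 115.8°

Derivation:
apply F[0]=+10.000 → step 1: x=0.003, v=0.191, θ₁=-0.022, ω₁=-0.323, θ₂=-0.130, ω₂=0.017, θ₃=-0.092, ω₃=0.108
apply F[1]=+10.000 → step 2: x=0.008, v=0.301, θ₁=-0.030, ω₁=-0.533, θ₂=-0.130, ω₂=-0.078, θ₃=-0.090, ω₃=0.131
apply F[2]=+10.000 → step 3: x=0.015, v=0.414, θ₁=-0.043, ω₁=-0.765, θ₂=-0.133, ω₂=-0.165, θ₃=-0.087, ω₃=0.157
apply F[3]=+10.000 → step 4: x=0.024, v=0.530, θ₁=-0.061, ω₁=-1.029, θ₂=-0.137, ω₂=-0.243, θ₃=-0.083, ω₃=0.185
apply F[4]=+10.000 → step 5: x=0.036, v=0.649, θ₁=-0.084, ω₁=-1.333, θ₂=-0.142, ω₂=-0.308, θ₃=-0.079, ω₃=0.217
apply F[5]=+10.000 → step 6: x=0.050, v=0.773, θ₁=-0.114, ω₁=-1.685, θ₂=-0.149, ω₂=-0.356, θ₃=-0.075, ω₃=0.253
apply F[6]=+10.000 → step 7: x=0.067, v=0.901, θ₁=-0.152, ω₁=-2.092, θ₂=-0.156, ω₂=-0.386, θ₃=-0.069, ω₃=0.291
apply F[7]=+10.000 → step 8: x=0.086, v=1.032, θ₁=-0.199, ω₁=-2.555, θ₂=-0.164, ω₂=-0.394, θ₃=-0.063, ω₃=0.329
apply F[8]=+10.000 → step 9: x=0.108, v=1.164, θ₁=-0.255, ω₁=-3.065, θ₂=-0.172, ω₂=-0.384, θ₃=-0.056, ω₃=0.364
apply F[9]=+10.000 → step 10: x=0.133, v=1.291, θ₁=-0.321, ω₁=-3.599, θ₂=-0.180, ω₂=-0.362, θ₃=-0.049, ω₃=0.390
apply F[10]=+10.000 → step 11: x=0.160, v=1.408, θ₁=-0.399, ω₁=-4.124, θ₂=-0.187, ω₂=-0.345, θ₃=-0.041, ω₃=0.403
apply F[11]=+10.000 → step 12: x=0.189, v=1.510, θ₁=-0.486, ω₁=-4.605, θ₂=-0.194, ω₂=-0.350, θ₃=-0.033, ω₃=0.400
apply F[12]=+10.000 → step 13: x=0.220, v=1.594, θ₁=-0.582, ω₁=-5.020, θ₂=-0.201, ω₂=-0.392, θ₃=-0.025, ω₃=0.382
apply F[13]=+10.000 → step 14: x=0.253, v=1.659, θ₁=-0.686, ω₁=-5.366, θ₂=-0.210, ω₂=-0.481, θ₃=-0.017, ω₃=0.352
apply F[14]=+10.000 → step 15: x=0.286, v=1.707, θ₁=-0.797, ω₁=-5.654, θ₂=-0.220, ω₂=-0.621, θ₃=-0.011, ω₃=0.312
apply F[15]=-0.396 → step 16: x=0.320, v=1.662, θ₁=-0.912, ω₁=-5.853, θ₂=-0.234, ω₂=-0.727, θ₃=-0.005, ω₃=0.285
apply F[16]=-10.000 → step 17: x=0.352, v=1.536, θ₁=-1.030, ω₁=-6.033, θ₂=-0.249, ω₂=-0.786, θ₃=0.001, ω₃=0.271
apply F[17]=-10.000 → step 18: x=0.381, v=1.400, θ₁=-1.153, ω₁=-6.245, θ₂=-0.266, ω₂=-0.874, θ₃=0.006, ω₃=0.252
apply F[18]=-10.000 → step 19: x=0.408, v=1.252, θ₁=-1.281, ω₁=-6.495, θ₂=-0.284, ω₂=-1.000, θ₃=0.011, ω₃=0.229
apply F[19]=-10.000 → step 20: x=0.431, v=1.092, θ₁=-1.413, ω₁=-6.787, θ₂=-0.306, ω₂=-1.171, θ₃=0.015, ω₃=0.202
apply F[20]=-10.000 → step 21: x=0.452, v=0.918, θ₁=-1.552, ω₁=-7.130, θ₂=-0.331, ω₂=-1.396, θ₃=0.019, ω₃=0.170
apply F[21]=-10.000 → step 22: x=0.468, v=0.726, θ₁=-1.699, ω₁=-7.536, θ₂=-0.362, ω₂=-1.689, θ₃=0.022, ω₃=0.135
apply F[22]=-10.000 → step 23: x=0.481, v=0.516, θ₁=-1.854, ω₁=-8.018, θ₂=-0.400, ω₂=-2.068, θ₃=0.024, ω₃=0.097
apply F[23]=-10.000 → step 24: x=0.489, v=0.284, θ₁=-2.020, ω₁=-8.592, θ₂=-0.446, ω₂=-2.555, θ₃=0.026, ω₃=0.057
Max |angle| over trajectory = 2.020 rad = 115.8°.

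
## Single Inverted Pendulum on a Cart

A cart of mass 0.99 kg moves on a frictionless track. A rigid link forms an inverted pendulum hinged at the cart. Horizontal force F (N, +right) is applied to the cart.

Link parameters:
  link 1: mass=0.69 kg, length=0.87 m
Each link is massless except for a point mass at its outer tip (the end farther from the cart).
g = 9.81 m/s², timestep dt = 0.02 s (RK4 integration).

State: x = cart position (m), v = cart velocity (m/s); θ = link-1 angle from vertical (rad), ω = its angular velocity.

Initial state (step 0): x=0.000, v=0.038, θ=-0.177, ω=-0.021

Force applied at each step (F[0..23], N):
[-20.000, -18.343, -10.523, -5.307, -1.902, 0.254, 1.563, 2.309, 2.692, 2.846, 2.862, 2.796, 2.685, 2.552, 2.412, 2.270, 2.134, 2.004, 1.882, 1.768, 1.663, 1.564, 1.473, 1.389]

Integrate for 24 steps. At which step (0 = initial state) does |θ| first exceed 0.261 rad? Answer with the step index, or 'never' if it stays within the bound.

apply F[0]=-20.000 → step 1: x=-0.003, v=-0.335, θ=-0.174, ω=0.361
apply F[1]=-18.343 → step 2: x=-0.013, v=-0.676, θ=-0.163, ω=0.711
apply F[2]=-10.523 → step 3: x=-0.028, v=-0.866, θ=-0.147, ω=0.891
apply F[3]=-5.307 → step 4: x=-0.047, v=-0.955, θ=-0.128, ω=0.961
apply F[4]=-1.902 → step 5: x=-0.066, v=-0.978, θ=-0.109, ω=0.961
apply F[5]=+0.254 → step 6: x=-0.085, v=-0.961, θ=-0.090, ω=0.919
apply F[6]=+1.563 → step 7: x=-0.104, v=-0.919, θ=-0.073, ω=0.853
apply F[7]=+2.309 → step 8: x=-0.122, v=-0.865, θ=-0.056, ω=0.776
apply F[8]=+2.692 → step 9: x=-0.139, v=-0.804, θ=-0.042, ω=0.695
apply F[9]=+2.846 → step 10: x=-0.154, v=-0.742, θ=-0.029, ω=0.616
apply F[10]=+2.862 → step 11: x=-0.168, v=-0.681, θ=-0.017, ω=0.541
apply F[11]=+2.796 → step 12: x=-0.181, v=-0.623, θ=-0.007, ω=0.471
apply F[12]=+2.685 → step 13: x=-0.193, v=-0.568, θ=0.002, ω=0.408
apply F[13]=+2.552 → step 14: x=-0.204, v=-0.518, θ=0.009, ω=0.351
apply F[14]=+2.412 → step 15: x=-0.214, v=-0.471, θ=0.016, ω=0.300
apply F[15]=+2.270 → step 16: x=-0.223, v=-0.427, θ=0.022, ω=0.254
apply F[16]=+2.134 → step 17: x=-0.231, v=-0.388, θ=0.026, ω=0.214
apply F[17]=+2.004 → step 18: x=-0.239, v=-0.351, θ=0.030, ω=0.178
apply F[18]=+1.882 → step 19: x=-0.245, v=-0.317, θ=0.033, ω=0.147
apply F[19]=+1.768 → step 20: x=-0.251, v=-0.286, θ=0.036, ω=0.119
apply F[20]=+1.663 → step 21: x=-0.257, v=-0.258, θ=0.038, ω=0.095
apply F[21]=+1.564 → step 22: x=-0.262, v=-0.232, θ=0.040, ω=0.073
apply F[22]=+1.473 → step 23: x=-0.266, v=-0.207, θ=0.041, ω=0.055
apply F[23]=+1.389 → step 24: x=-0.270, v=-0.185, θ=0.042, ω=0.038
max |θ| = 0.177 ≤ 0.261 over all 25 states.

Answer: never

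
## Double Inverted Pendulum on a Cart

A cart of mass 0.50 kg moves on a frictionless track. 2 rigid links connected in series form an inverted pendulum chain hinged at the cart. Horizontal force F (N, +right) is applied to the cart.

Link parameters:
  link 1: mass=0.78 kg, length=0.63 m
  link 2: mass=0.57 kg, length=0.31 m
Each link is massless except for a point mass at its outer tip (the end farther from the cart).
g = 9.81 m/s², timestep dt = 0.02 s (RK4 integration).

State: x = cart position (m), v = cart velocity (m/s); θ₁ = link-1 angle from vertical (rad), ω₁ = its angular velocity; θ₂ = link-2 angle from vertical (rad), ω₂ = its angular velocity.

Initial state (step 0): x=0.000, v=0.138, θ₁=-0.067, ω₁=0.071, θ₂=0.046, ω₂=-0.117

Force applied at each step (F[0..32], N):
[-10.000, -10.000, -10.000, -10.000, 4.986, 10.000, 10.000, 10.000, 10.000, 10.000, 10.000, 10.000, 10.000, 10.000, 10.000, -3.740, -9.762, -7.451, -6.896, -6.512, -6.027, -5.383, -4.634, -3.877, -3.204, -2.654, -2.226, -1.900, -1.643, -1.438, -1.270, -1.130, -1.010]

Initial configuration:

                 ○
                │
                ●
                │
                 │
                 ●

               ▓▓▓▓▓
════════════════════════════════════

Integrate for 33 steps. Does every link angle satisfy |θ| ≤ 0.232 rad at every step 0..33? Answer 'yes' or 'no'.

apply F[0]=-10.000 → step 1: x=-0.001, v=-0.224, θ₁=-0.060, ω₁=0.598, θ₂=0.045, ω₂=0.015
apply F[1]=-10.000 → step 2: x=-0.009, v=-0.595, θ₁=-0.043, ω₁=1.146, θ₂=0.046, ω₂=0.127
apply F[2]=-10.000 → step 3: x=-0.025, v=-0.981, θ₁=-0.014, ω₁=1.732, θ₂=0.050, ω₂=0.205
apply F[3]=-10.000 → step 4: x=-0.048, v=-1.382, θ₁=0.027, ω₁=2.363, θ₂=0.054, ω₂=0.243
apply F[4]=+4.986 → step 5: x=-0.074, v=-1.202, θ₁=0.071, ω₁=2.092, θ₂=0.059, ω₂=0.248
apply F[5]=+10.000 → step 6: x=-0.095, v=-0.847, θ₁=0.108, ω₁=1.565, θ₂=0.064, ω₂=0.218
apply F[6]=+10.000 → step 7: x=-0.108, v=-0.517, θ₁=0.134, ω₁=1.096, θ₂=0.068, ω₂=0.152
apply F[7]=+10.000 → step 8: x=-0.115, v=-0.205, θ₁=0.152, ω₁=0.670, θ₂=0.070, ω₂=0.058
apply F[8]=+10.000 → step 9: x=-0.117, v=0.095, θ₁=0.161, ω₁=0.272, θ₂=0.070, ω₂=-0.057
apply F[9]=+10.000 → step 10: x=-0.112, v=0.390, θ₁=0.163, ω₁=-0.114, θ₂=0.068, ω₂=-0.182
apply F[10]=+10.000 → step 11: x=-0.101, v=0.688, θ₁=0.157, ω₁=-0.504, θ₂=0.063, ω₂=-0.308
apply F[11]=+10.000 → step 12: x=-0.084, v=0.994, θ₁=0.142, ω₁=-0.914, θ₂=0.055, ω₂=-0.425
apply F[12]=+10.000 → step 13: x=-0.061, v=1.317, θ₁=0.120, ω₁=-1.360, θ₂=0.046, ω₂=-0.524
apply F[13]=+10.000 → step 14: x=-0.031, v=1.661, θ₁=0.088, ω₁=-1.857, θ₂=0.035, ω₂=-0.595
apply F[14]=+10.000 → step 15: x=0.006, v=2.031, θ₁=0.045, ω₁=-2.415, θ₂=0.022, ω₂=-0.631
apply F[15]=-3.740 → step 16: x=0.045, v=1.874, θ₁=-0.001, ω₁=-2.158, θ₂=0.010, ω₂=-0.634
apply F[16]=-9.762 → step 17: x=0.078, v=1.493, θ₁=-0.038, ω₁=-1.564, θ₂=-0.003, ω₂=-0.613
apply F[17]=-7.451 → step 18: x=0.105, v=1.221, θ₁=-0.065, ω₁=-1.158, θ₂=-0.015, ω₂=-0.568
apply F[18]=-6.896 → step 19: x=0.127, v=0.986, θ₁=-0.085, ω₁=-0.822, θ₂=-0.026, ω₂=-0.507
apply F[19]=-6.512 → step 20: x=0.145, v=0.777, θ₁=-0.098, ω₁=-0.535, θ₂=-0.035, ω₂=-0.436
apply F[20]=-6.027 → step 21: x=0.159, v=0.594, θ₁=-0.106, ω₁=-0.294, θ₂=-0.043, ω₂=-0.361
apply F[21]=-5.383 → step 22: x=0.169, v=0.440, θ₁=-0.110, ω₁=-0.100, θ₂=-0.049, ω₂=-0.288
apply F[22]=-4.634 → step 23: x=0.177, v=0.317, θ₁=-0.111, ω₁=0.046, θ₂=-0.055, ω₂=-0.220
apply F[23]=-3.877 → step 24: x=0.182, v=0.223, θ₁=-0.109, ω₁=0.148, θ₂=-0.058, ω₂=-0.158
apply F[24]=-3.204 → step 25: x=0.186, v=0.153, θ₁=-0.105, ω₁=0.213, θ₂=-0.061, ω₂=-0.105
apply F[25]=-2.654 → step 26: x=0.188, v=0.102, θ₁=-0.101, ω₁=0.252, θ₂=-0.063, ω₂=-0.059
apply F[26]=-2.226 → step 27: x=0.190, v=0.066, θ₁=-0.096, ω₁=0.271, θ₂=-0.063, ω₂=-0.020
apply F[27]=-1.900 → step 28: x=0.191, v=0.039, θ₁=-0.090, ω₁=0.278, θ₂=-0.063, ω₂=0.013
apply F[28]=-1.643 → step 29: x=0.192, v=0.019, θ₁=-0.085, ω₁=0.276, θ₂=-0.063, ω₂=0.039
apply F[29]=-1.438 → step 30: x=0.192, v=0.005, θ₁=-0.079, ω₁=0.269, θ₂=-0.062, ω₂=0.060
apply F[30]=-1.270 → step 31: x=0.192, v=-0.006, θ₁=-0.074, ω₁=0.258, θ₂=-0.060, ω₂=0.077
apply F[31]=-1.130 → step 32: x=0.192, v=-0.013, θ₁=-0.069, ω₁=0.245, θ₂=-0.059, ω₂=0.090
apply F[32]=-1.010 → step 33: x=0.191, v=-0.019, θ₁=-0.064, ω₁=0.231, θ₂=-0.057, ω₂=0.099
Max |angle| over trajectory = 0.163 rad; bound = 0.232 → within bound.

Answer: yes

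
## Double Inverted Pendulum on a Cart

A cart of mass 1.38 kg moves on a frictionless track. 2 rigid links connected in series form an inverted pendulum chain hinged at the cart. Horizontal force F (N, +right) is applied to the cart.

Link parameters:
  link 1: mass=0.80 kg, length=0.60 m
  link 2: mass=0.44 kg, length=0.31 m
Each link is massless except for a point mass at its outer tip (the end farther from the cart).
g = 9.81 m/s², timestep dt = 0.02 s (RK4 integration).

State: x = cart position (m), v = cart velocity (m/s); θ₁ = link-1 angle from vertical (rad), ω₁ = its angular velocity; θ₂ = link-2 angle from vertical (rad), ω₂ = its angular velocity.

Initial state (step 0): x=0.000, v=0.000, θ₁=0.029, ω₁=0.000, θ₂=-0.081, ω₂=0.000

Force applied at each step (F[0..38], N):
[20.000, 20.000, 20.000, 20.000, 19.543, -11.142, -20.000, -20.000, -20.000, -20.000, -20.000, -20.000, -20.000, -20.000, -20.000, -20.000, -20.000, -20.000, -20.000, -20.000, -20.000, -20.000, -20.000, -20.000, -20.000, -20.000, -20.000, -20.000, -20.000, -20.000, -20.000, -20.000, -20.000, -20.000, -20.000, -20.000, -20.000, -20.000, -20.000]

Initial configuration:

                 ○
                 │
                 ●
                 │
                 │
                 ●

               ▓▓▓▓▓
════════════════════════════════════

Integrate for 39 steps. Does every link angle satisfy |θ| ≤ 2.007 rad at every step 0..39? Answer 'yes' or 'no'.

apply F[0]=+20.000 → step 1: x=0.003, v=0.285, θ₁=0.025, ω₁=-0.446, θ₂=-0.082, ω₂=-0.110
apply F[1]=+20.000 → step 2: x=0.011, v=0.571, θ₁=0.011, ω₁=-0.899, θ₂=-0.085, ω₂=-0.209
apply F[2]=+20.000 → step 3: x=0.026, v=0.861, θ₁=-0.012, ω₁=-1.367, θ₂=-0.090, ω₂=-0.288
apply F[3]=+20.000 → step 4: x=0.046, v=1.155, θ₁=-0.044, ω₁=-1.855, θ₂=-0.097, ω₂=-0.341
apply F[4]=+19.543 → step 5: x=0.072, v=1.445, θ₁=-0.086, ω₁=-2.355, θ₂=-0.104, ω₂=-0.364
apply F[5]=-11.142 → step 6: x=0.099, v=1.298, θ₁=-0.131, ω₁=-2.147, θ₂=-0.111, ω₂=-0.363
apply F[6]=-20.000 → step 7: x=0.123, v=1.034, θ₁=-0.170, ω₁=-1.767, θ₂=-0.118, ω₂=-0.328
apply F[7]=-20.000 → step 8: x=0.141, v=0.779, θ₁=-0.202, ω₁=-1.422, θ₂=-0.124, ω₂=-0.260
apply F[8]=-20.000 → step 9: x=0.154, v=0.532, θ₁=-0.227, ω₁=-1.108, θ₂=-0.128, ω₂=-0.161
apply F[9]=-20.000 → step 10: x=0.162, v=0.291, θ₁=-0.246, ω₁=-0.818, θ₂=-0.130, ω₂=-0.035
apply F[10]=-20.000 → step 11: x=0.165, v=0.056, θ₁=-0.260, ω₁=-0.547, θ₂=-0.129, ω₂=0.113
apply F[11]=-20.000 → step 12: x=0.164, v=-0.177, θ₁=-0.268, ω₁=-0.289, θ₂=-0.126, ω₂=0.280
apply F[12]=-20.000 → step 13: x=0.158, v=-0.407, θ₁=-0.271, ω₁=-0.039, θ₂=-0.118, ω₂=0.462
apply F[13]=-20.000 → step 14: x=0.148, v=-0.638, θ₁=-0.270, ω₁=0.209, θ₂=-0.107, ω₂=0.656
apply F[14]=-20.000 → step 15: x=0.133, v=-0.870, θ₁=-0.263, ω₁=0.460, θ₂=-0.092, ω₂=0.859
apply F[15]=-20.000 → step 16: x=0.113, v=-1.105, θ₁=-0.251, ω₁=0.718, θ₂=-0.073, ω₂=1.067
apply F[16]=-20.000 → step 17: x=0.089, v=-1.344, θ₁=-0.234, ω₁=0.990, θ₂=-0.049, ω₂=1.277
apply F[17]=-20.000 → step 18: x=0.059, v=-1.590, θ₁=-0.211, ω₁=1.281, θ₂=-0.022, ω₂=1.484
apply F[18]=-20.000 → step 19: x=0.025, v=-1.843, θ₁=-0.183, ω₁=1.597, θ₂=0.010, ω₂=1.682
apply F[19]=-20.000 → step 20: x=-0.014, v=-2.105, θ₁=-0.147, ω₁=1.943, θ₂=0.046, ω₂=1.863
apply F[20]=-20.000 → step 21: x=-0.059, v=-2.376, θ₁=-0.105, ω₁=2.325, θ₂=0.084, ω₂=2.018
apply F[21]=-20.000 → step 22: x=-0.110, v=-2.657, θ₁=-0.054, ω₁=2.746, θ₂=0.126, ω₂=2.137
apply F[22]=-20.000 → step 23: x=-0.166, v=-2.945, θ₁=0.005, ω₁=3.207, θ₂=0.170, ω₂=2.211
apply F[23]=-20.000 → step 24: x=-0.227, v=-3.235, θ₁=0.074, ω₁=3.702, θ₂=0.214, ω₂=2.234
apply F[24]=-20.000 → step 25: x=-0.295, v=-3.521, θ₁=0.154, ω₁=4.218, θ₂=0.259, ω₂=2.213
apply F[25]=-20.000 → step 26: x=-0.368, v=-3.791, θ₁=0.243, ω₁=4.732, θ₂=0.303, ω₂=2.168
apply F[26]=-20.000 → step 27: x=-0.446, v=-4.031, θ₁=0.343, ω₁=5.216, θ₂=0.346, ω₂=2.140
apply F[27]=-20.000 → step 28: x=-0.529, v=-4.230, θ₁=0.451, ω₁=5.641, θ₂=0.389, ω₂=2.180
apply F[28]=-20.000 → step 29: x=-0.615, v=-4.381, θ₁=0.568, ω₁=5.989, θ₂=0.433, ω₂=2.337
apply F[29]=-20.000 → step 30: x=-0.704, v=-4.481, θ₁=0.690, ω₁=6.258, θ₂=0.483, ω₂=2.642
apply F[30]=-20.000 → step 31: x=-0.794, v=-4.535, θ₁=0.818, ω₁=6.457, θ₂=0.540, ω₂=3.104
apply F[31]=-20.000 → step 32: x=-0.885, v=-4.547, θ₁=0.948, ω₁=6.604, θ₂=0.608, ω₂=3.715
apply F[32]=-20.000 → step 33: x=-0.976, v=-4.522, θ₁=1.081, ω₁=6.711, θ₂=0.690, ω₂=4.455
apply F[33]=-20.000 → step 34: x=-1.066, v=-4.464, θ₁=1.217, ω₁=6.793, θ₂=0.787, ω₂=5.305
apply F[34]=-20.000 → step 35: x=-1.154, v=-4.375, θ₁=1.353, ω₁=6.856, θ₂=0.902, ω₂=6.245
apply F[35]=-20.000 → step 36: x=-1.241, v=-4.254, θ₁=1.491, ω₁=6.910, θ₂=1.037, ω₂=7.257
apply F[36]=-20.000 → step 37: x=-1.324, v=-4.102, θ₁=1.629, ω₁=6.963, θ₂=1.193, ω₂=8.321
apply F[37]=-20.000 → step 38: x=-1.404, v=-3.915, θ₁=1.769, ω₁=7.028, θ₂=1.370, ω₂=9.411
apply F[38]=-20.000 → step 39: x=-1.480, v=-3.689, θ₁=1.911, ω₁=7.127, θ₂=1.569, ω₂=10.491
Max |angle| over trajectory = 1.911 rad; bound = 2.007 → within bound.

Answer: yes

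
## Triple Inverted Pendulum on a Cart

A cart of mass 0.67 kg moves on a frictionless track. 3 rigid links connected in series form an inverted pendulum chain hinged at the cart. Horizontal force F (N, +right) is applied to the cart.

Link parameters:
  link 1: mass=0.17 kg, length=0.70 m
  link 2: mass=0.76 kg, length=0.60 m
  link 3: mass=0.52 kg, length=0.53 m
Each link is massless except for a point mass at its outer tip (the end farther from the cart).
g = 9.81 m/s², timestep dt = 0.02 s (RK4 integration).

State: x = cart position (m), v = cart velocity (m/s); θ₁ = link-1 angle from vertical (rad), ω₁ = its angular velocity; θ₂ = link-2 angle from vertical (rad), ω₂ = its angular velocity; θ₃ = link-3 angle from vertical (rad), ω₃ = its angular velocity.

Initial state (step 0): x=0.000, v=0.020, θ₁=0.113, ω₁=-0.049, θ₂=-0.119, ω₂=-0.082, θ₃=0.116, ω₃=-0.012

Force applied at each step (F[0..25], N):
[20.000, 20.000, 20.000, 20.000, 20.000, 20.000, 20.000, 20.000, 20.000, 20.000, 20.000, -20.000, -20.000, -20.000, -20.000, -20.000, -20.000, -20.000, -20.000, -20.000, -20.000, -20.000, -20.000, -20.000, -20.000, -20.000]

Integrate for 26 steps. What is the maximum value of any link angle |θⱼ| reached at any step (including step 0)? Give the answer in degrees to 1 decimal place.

apply F[0]=+20.000 → step 1: x=0.006, v=0.574, θ₁=0.109, ω₁=-0.379, θ₂=-0.127, ω₂=-0.709, θ₃=0.117, ω₃=0.116
apply F[1]=+20.000 → step 2: x=0.023, v=1.135, θ₁=0.098, ω₁=-0.748, θ₂=-0.147, ω₂=-1.301, θ₃=0.121, ω₃=0.241
apply F[2]=+20.000 → step 3: x=0.051, v=1.705, θ₁=0.078, ω₁=-1.192, θ₂=-0.179, ω₂=-1.825, θ₃=0.127, ω₃=0.356
apply F[3]=+20.000 → step 4: x=0.091, v=2.288, θ₁=0.049, ω₁=-1.747, θ₂=-0.219, ω₂=-2.234, θ₃=0.135, ω₃=0.450
apply F[4]=+20.000 → step 5: x=0.143, v=2.881, θ₁=0.007, ω₁=-2.448, θ₂=-0.267, ω₂=-2.475, θ₃=0.144, ω₃=0.506
apply F[5]=+20.000 → step 6: x=0.207, v=3.477, θ₁=-0.050, ω₁=-3.323, θ₂=-0.317, ω₂=-2.482, θ₃=0.155, ω₃=0.496
apply F[6]=+20.000 → step 7: x=0.282, v=4.059, θ₁=-0.127, ω₁=-4.386, θ₂=-0.364, ω₂=-2.180, θ₃=0.163, ω₃=0.375
apply F[7]=+20.000 → step 8: x=0.369, v=4.582, θ₁=-0.226, ω₁=-5.583, θ₂=-0.402, ω₂=-1.528, θ₃=0.168, ω₃=0.061
apply F[8]=+20.000 → step 9: x=0.464, v=4.959, θ₁=-0.349, ω₁=-6.639, θ₂=-0.424, ω₂=-0.724, θ₃=0.164, ω₃=-0.542
apply F[9]=+20.000 → step 10: x=0.566, v=5.138, θ₁=-0.487, ω₁=-7.041, θ₂=-0.434, ω₂=-0.403, θ₃=0.145, ω₃=-1.356
apply F[10]=+20.000 → step 11: x=0.669, v=5.228, θ₁=-0.626, ω₁=-6.759, θ₂=-0.446, ω₂=-0.899, θ₃=0.110, ω₃=-2.097
apply F[11]=-20.000 → step 12: x=0.767, v=4.590, θ₁=-0.755, ω₁=-6.160, θ₂=-0.465, ω₂=-0.959, θ₃=0.068, ω₃=-2.151
apply F[12]=-20.000 → step 13: x=0.853, v=4.016, θ₁=-0.874, ω₁=-5.838, θ₂=-0.483, ω₂=-0.877, θ₃=0.025, ω₃=-2.136
apply F[13]=-20.000 → step 14: x=0.928, v=3.469, θ₁=-0.990, ω₁=-5.703, θ₂=-0.499, ω₂=-0.697, θ₃=-0.018, ω₃=-2.101
apply F[14]=-20.000 → step 15: x=0.992, v=2.930, θ₁=-1.103, ω₁=-5.691, θ₂=-0.511, ω₂=-0.467, θ₃=-0.059, ω₃=-2.067
apply F[15]=-20.000 → step 16: x=1.045, v=2.388, θ₁=-1.218, ω₁=-5.766, θ₂=-0.518, ω₂=-0.228, θ₃=-0.100, ω₃=-2.041
apply F[16]=-20.000 → step 17: x=1.087, v=1.835, θ₁=-1.334, ω₁=-5.905, θ₂=-0.520, ω₂=-0.012, θ₃=-0.141, ω₃=-2.024
apply F[17]=-20.000 → step 18: x=1.119, v=1.269, θ₁=-1.454, ω₁=-6.099, θ₂=-0.519, ω₂=0.153, θ₃=-0.181, ω₃=-2.016
apply F[18]=-20.000 → step 19: x=1.138, v=0.687, θ₁=-1.579, ω₁=-6.349, θ₂=-0.514, ω₂=0.242, θ₃=-0.222, ω₃=-2.014
apply F[19]=-20.000 → step 20: x=1.146, v=0.086, θ₁=-1.709, ω₁=-6.664, θ₂=-0.510, ω₂=0.226, θ₃=-0.262, ω₃=-2.017
apply F[20]=-20.000 → step 21: x=1.141, v=-0.536, θ₁=-1.846, ω₁=-7.064, θ₂=-0.506, ω₂=0.072, θ₃=-0.302, ω₃=-2.020
apply F[21]=-20.000 → step 22: x=1.124, v=-1.184, θ₁=-1.992, ω₁=-7.580, θ₂=-0.508, ω₂=-0.273, θ₃=-0.343, ω₃=-2.024
apply F[22]=-20.000 → step 23: x=1.094, v=-1.864, θ₁=-2.150, ω₁=-8.261, θ₂=-0.519, ω₂=-0.891, θ₃=-0.383, ω₃=-2.025
apply F[23]=-20.000 → step 24: x=1.049, v=-2.584, θ₁=-2.324, ω₁=-9.172, θ₂=-0.546, ω₂=-1.911, θ₃=-0.424, ω₃=-2.023
apply F[24]=-20.000 → step 25: x=0.990, v=-3.351, θ₁=-2.519, ω₁=-10.397, θ₂=-0.600, ω₂=-3.543, θ₃=-0.464, ω₃=-2.015
apply F[25]=-20.000 → step 26: x=0.915, v=-4.151, θ₁=-2.742, ω₁=-11.971, θ₂=-0.694, ω₂=-6.076, θ₃=-0.504, ω₃=-1.992
Max |angle| over trajectory = 2.742 rad = 157.1°.

Answer: 157.1°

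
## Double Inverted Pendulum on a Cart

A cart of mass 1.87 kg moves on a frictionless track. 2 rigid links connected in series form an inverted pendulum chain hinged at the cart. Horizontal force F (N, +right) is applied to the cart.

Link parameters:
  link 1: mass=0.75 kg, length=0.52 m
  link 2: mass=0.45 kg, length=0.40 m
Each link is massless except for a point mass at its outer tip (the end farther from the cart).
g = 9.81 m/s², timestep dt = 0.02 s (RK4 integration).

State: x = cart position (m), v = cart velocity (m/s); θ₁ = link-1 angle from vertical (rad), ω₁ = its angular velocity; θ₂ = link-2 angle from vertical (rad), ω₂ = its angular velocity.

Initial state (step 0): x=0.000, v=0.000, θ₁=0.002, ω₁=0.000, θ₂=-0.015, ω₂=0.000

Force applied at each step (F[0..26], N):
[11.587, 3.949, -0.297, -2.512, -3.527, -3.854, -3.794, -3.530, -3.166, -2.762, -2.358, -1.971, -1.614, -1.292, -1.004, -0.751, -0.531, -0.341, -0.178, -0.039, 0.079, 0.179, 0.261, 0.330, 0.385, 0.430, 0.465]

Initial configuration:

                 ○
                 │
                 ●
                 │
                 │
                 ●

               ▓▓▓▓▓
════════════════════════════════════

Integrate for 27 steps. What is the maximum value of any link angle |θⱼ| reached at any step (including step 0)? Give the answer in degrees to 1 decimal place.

apply F[0]=+11.587 → step 1: x=0.001, v=0.124, θ₁=-0.000, ω₁=-0.234, θ₂=-0.015, ω₂=-0.013
apply F[1]=+3.949 → step 2: x=0.004, v=0.166, θ₁=-0.006, ω₁=-0.314, θ₂=-0.015, ω₂=-0.022
apply F[2]=-0.297 → step 3: x=0.007, v=0.164, θ₁=-0.012, ω₁=-0.312, θ₂=-0.016, ω₂=-0.028
apply F[3]=-2.512 → step 4: x=0.010, v=0.139, θ₁=-0.018, ω₁=-0.269, θ₂=-0.017, ω₂=-0.029
apply F[4]=-3.527 → step 5: x=0.013, v=0.104, θ₁=-0.023, ω₁=-0.210, θ₂=-0.017, ω₂=-0.026
apply F[5]=-3.854 → step 6: x=0.015, v=0.066, θ₁=-0.026, ω₁=-0.148, θ₂=-0.018, ω₂=-0.020
apply F[6]=-3.794 → step 7: x=0.016, v=0.029, θ₁=-0.029, ω₁=-0.089, θ₂=-0.018, ω₂=-0.013
apply F[7]=-3.530 → step 8: x=0.016, v=-0.005, θ₁=-0.030, ω₁=-0.037, θ₂=-0.018, ω₂=-0.004
apply F[8]=-3.166 → step 9: x=0.015, v=-0.035, θ₁=-0.030, ω₁=0.006, θ₂=-0.018, ω₂=0.006
apply F[9]=-2.762 → step 10: x=0.014, v=-0.061, θ₁=-0.030, ω₁=0.042, θ₂=-0.018, ω₂=0.015
apply F[10]=-2.358 → step 11: x=0.013, v=-0.082, θ₁=-0.029, ω₁=0.070, θ₂=-0.017, ω₂=0.024
apply F[11]=-1.971 → step 12: x=0.011, v=-0.100, θ₁=-0.027, ω₁=0.090, θ₂=-0.017, ω₂=0.033
apply F[12]=-1.614 → step 13: x=0.009, v=-0.114, θ₁=-0.025, ω₁=0.105, θ₂=-0.016, ω₂=0.040
apply F[13]=-1.292 → step 14: x=0.007, v=-0.125, θ₁=-0.023, ω₁=0.115, θ₂=-0.015, ω₂=0.047
apply F[14]=-1.004 → step 15: x=0.004, v=-0.133, θ₁=-0.020, ω₁=0.121, θ₂=-0.014, ω₂=0.052
apply F[15]=-0.751 → step 16: x=0.001, v=-0.138, θ₁=-0.018, ω₁=0.123, θ₂=-0.013, ω₂=0.056
apply F[16]=-0.531 → step 17: x=-0.001, v=-0.142, θ₁=-0.016, ω₁=0.123, θ₂=-0.012, ω₂=0.059
apply F[17]=-0.341 → step 18: x=-0.004, v=-0.144, θ₁=-0.013, ω₁=0.120, θ₂=-0.011, ω₂=0.062
apply F[18]=-0.178 → step 19: x=-0.007, v=-0.144, θ₁=-0.011, ω₁=0.116, θ₂=-0.010, ω₂=0.063
apply F[19]=-0.039 → step 20: x=-0.010, v=-0.143, θ₁=-0.009, ω₁=0.111, θ₂=-0.008, ω₂=0.064
apply F[20]=+0.079 → step 21: x=-0.013, v=-0.142, θ₁=-0.006, ω₁=0.105, θ₂=-0.007, ω₂=0.063
apply F[21]=+0.179 → step 22: x=-0.016, v=-0.139, θ₁=-0.004, ω₁=0.098, θ₂=-0.006, ω₂=0.062
apply F[22]=+0.261 → step 23: x=-0.018, v=-0.136, θ₁=-0.002, ω₁=0.091, θ₂=-0.005, ω₂=0.061
apply F[23]=+0.330 → step 24: x=-0.021, v=-0.132, θ₁=-0.001, ω₁=0.084, θ₂=-0.003, ω₂=0.059
apply F[24]=+0.385 → step 25: x=-0.024, v=-0.128, θ₁=0.001, ω₁=0.077, θ₂=-0.002, ω₂=0.057
apply F[25]=+0.430 → step 26: x=-0.026, v=-0.124, θ₁=0.002, ω₁=0.069, θ₂=-0.001, ω₂=0.054
apply F[26]=+0.465 → step 27: x=-0.029, v=-0.119, θ₁=0.004, ω₁=0.063, θ₂=-0.000, ω₂=0.051
Max |angle| over trajectory = 0.030 rad = 1.7°.

Answer: 1.7°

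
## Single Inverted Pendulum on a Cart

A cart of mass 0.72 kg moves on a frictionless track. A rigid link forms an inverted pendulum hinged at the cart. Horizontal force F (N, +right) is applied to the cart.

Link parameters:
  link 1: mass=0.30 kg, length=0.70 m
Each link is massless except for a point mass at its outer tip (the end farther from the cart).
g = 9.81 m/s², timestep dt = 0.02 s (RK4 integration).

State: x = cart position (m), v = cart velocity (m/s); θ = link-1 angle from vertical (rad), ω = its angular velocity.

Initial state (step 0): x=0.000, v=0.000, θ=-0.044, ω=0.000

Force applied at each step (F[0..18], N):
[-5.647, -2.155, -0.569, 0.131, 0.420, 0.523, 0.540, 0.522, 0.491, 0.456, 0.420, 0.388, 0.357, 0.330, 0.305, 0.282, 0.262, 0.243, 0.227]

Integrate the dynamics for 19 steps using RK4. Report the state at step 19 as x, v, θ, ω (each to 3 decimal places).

Answer: x=-0.050, v=-0.053, θ=0.008, ω=0.023

Derivation:
apply F[0]=-5.647 → step 1: x=-0.002, v=-0.153, θ=-0.042, ω=0.207
apply F[1]=-2.155 → step 2: x=-0.005, v=-0.210, θ=-0.037, ω=0.276
apply F[2]=-0.569 → step 3: x=-0.009, v=-0.223, θ=-0.032, ω=0.285
apply F[3]=+0.131 → step 4: x=-0.014, v=-0.217, θ=-0.026, ω=0.269
apply F[4]=+0.420 → step 5: x=-0.018, v=-0.203, θ=-0.021, ω=0.243
apply F[5]=+0.523 → step 6: x=-0.022, v=-0.187, θ=-0.016, ω=0.215
apply F[6]=+0.540 → step 7: x=-0.026, v=-0.171, θ=-0.012, ω=0.188
apply F[7]=+0.522 → step 8: x=-0.029, v=-0.156, θ=-0.009, ω=0.163
apply F[8]=+0.491 → step 9: x=-0.032, v=-0.142, θ=-0.006, ω=0.140
apply F[9]=+0.456 → step 10: x=-0.035, v=-0.128, θ=-0.003, ω=0.120
apply F[10]=+0.420 → step 11: x=-0.037, v=-0.117, θ=-0.001, ω=0.103
apply F[11]=+0.388 → step 12: x=-0.039, v=-0.106, θ=0.001, ω=0.088
apply F[12]=+0.357 → step 13: x=-0.041, v=-0.096, θ=0.003, ω=0.074
apply F[13]=+0.330 → step 14: x=-0.043, v=-0.087, θ=0.004, ω=0.062
apply F[14]=+0.305 → step 15: x=-0.045, v=-0.079, θ=0.005, ω=0.052
apply F[15]=+0.282 → step 16: x=-0.046, v=-0.072, θ=0.006, ω=0.043
apply F[16]=+0.262 → step 17: x=-0.048, v=-0.065, θ=0.007, ω=0.035
apply F[17]=+0.243 → step 18: x=-0.049, v=-0.059, θ=0.008, ω=0.029
apply F[18]=+0.227 → step 19: x=-0.050, v=-0.053, θ=0.008, ω=0.023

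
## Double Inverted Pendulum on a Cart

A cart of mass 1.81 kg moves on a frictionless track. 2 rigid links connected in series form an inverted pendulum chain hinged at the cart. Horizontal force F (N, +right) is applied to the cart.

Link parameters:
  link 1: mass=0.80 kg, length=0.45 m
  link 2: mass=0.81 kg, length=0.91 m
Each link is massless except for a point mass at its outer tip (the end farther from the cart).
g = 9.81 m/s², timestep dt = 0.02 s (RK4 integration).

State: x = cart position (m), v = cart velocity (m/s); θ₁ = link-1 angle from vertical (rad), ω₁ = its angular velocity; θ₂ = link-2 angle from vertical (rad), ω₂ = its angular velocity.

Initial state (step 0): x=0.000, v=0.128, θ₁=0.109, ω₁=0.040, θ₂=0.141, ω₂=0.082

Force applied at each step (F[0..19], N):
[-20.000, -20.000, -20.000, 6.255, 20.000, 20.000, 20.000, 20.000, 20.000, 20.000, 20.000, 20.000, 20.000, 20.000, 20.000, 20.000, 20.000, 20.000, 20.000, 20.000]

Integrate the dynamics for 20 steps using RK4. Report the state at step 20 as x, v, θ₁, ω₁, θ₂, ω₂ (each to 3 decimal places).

apply F[0]=-20.000 → step 1: x=0.000, v=-0.110, θ₁=0.115, ω₁=0.601, θ₂=0.143, ω₂=0.093
apply F[1]=-20.000 → step 2: x=-0.004, v=-0.348, θ₁=0.133, ω₁=1.173, θ₂=0.145, ω₂=0.100
apply F[2]=-20.000 → step 3: x=-0.014, v=-0.587, θ₁=0.162, ω₁=1.763, θ₂=0.147, ω₂=0.100
apply F[3]=+6.255 → step 4: x=-0.025, v=-0.545, θ₁=0.198, ω₁=1.762, θ₂=0.149, ω₂=0.088
apply F[4]=+20.000 → step 5: x=-0.034, v=-0.363, θ₁=0.230, ω₁=1.490, θ₂=0.150, ω₂=0.058
apply F[5]=+20.000 → step 6: x=-0.040, v=-0.188, θ₁=0.258, ω₁=1.262, θ₂=0.151, ω₂=0.014
apply F[6]=+20.000 → step 7: x=-0.042, v=-0.019, θ₁=0.281, ω₁=1.074, θ₂=0.151, ω₂=-0.043
apply F[7]=+20.000 → step 8: x=-0.040, v=0.145, θ₁=0.301, ω₁=0.919, θ₂=0.149, ω₂=-0.112
apply F[8]=+20.000 → step 9: x=-0.036, v=0.306, θ₁=0.318, ω₁=0.791, θ₂=0.146, ω₂=-0.192
apply F[9]=+20.000 → step 10: x=-0.028, v=0.464, θ₁=0.333, ω₁=0.688, θ₂=0.141, ω₂=-0.281
apply F[10]=+20.000 → step 11: x=-0.017, v=0.619, θ₁=0.345, ω₁=0.606, θ₂=0.135, ω₂=-0.379
apply F[11]=+20.000 → step 12: x=-0.003, v=0.772, θ₁=0.357, ω₁=0.542, θ₂=0.126, ω₂=-0.486
apply F[12]=+20.000 → step 13: x=0.014, v=0.924, θ₁=0.367, ω₁=0.494, θ₂=0.115, ω₂=-0.602
apply F[13]=+20.000 → step 14: x=0.033, v=1.074, θ₁=0.377, ω₁=0.460, θ₂=0.102, ω₂=-0.727
apply F[14]=+20.000 → step 15: x=0.056, v=1.225, θ₁=0.386, ω₁=0.439, θ₂=0.086, ω₂=-0.861
apply F[15]=+20.000 → step 16: x=0.082, v=1.375, θ₁=0.394, ω₁=0.428, θ₂=0.067, ω₂=-1.003
apply F[16]=+20.000 → step 17: x=0.111, v=1.526, θ₁=0.403, ω₁=0.426, θ₂=0.046, ω₂=-1.154
apply F[17]=+20.000 → step 18: x=0.144, v=1.677, θ₁=0.411, ω₁=0.431, θ₂=0.021, ω₂=-1.315
apply F[18]=+20.000 → step 19: x=0.179, v=1.829, θ₁=0.420, ω₁=0.440, θ₂=-0.007, ω₂=-1.483
apply F[19]=+20.000 → step 20: x=0.217, v=1.982, θ₁=0.429, ω₁=0.449, θ₂=-0.038, ω₂=-1.660

Answer: x=0.217, v=1.982, θ₁=0.429, ω₁=0.449, θ₂=-0.038, ω₂=-1.660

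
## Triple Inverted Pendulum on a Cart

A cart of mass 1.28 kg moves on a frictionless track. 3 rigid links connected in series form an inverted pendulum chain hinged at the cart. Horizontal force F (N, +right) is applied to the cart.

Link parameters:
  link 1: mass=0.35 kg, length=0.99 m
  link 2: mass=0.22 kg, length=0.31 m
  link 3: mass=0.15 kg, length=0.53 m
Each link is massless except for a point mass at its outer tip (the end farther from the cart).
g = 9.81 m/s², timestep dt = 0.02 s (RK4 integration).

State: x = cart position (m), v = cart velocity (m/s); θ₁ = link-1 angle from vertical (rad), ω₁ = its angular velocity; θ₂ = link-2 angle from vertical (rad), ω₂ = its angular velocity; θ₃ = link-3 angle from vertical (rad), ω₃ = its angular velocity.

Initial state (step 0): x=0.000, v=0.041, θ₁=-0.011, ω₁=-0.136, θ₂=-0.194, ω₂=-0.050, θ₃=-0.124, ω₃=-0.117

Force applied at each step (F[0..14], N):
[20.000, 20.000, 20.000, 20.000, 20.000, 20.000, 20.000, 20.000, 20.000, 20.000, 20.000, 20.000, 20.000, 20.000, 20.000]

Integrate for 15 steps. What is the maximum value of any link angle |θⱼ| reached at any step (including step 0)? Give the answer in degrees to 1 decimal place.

apply F[0]=+20.000 → step 1: x=0.004, v=0.355, θ₁=-0.017, ω₁=-0.421, θ₂=-0.197, ω₂=-0.298, θ₃=-0.126, ω₃=-0.077
apply F[1]=+20.000 → step 2: x=0.014, v=0.670, θ₁=-0.028, ω₁=-0.710, θ₂=-0.206, ω₂=-0.535, θ₃=-0.127, ω₃=-0.036
apply F[2]=+20.000 → step 3: x=0.031, v=0.985, θ₁=-0.045, ω₁=-1.006, θ₂=-0.219, ω₂=-0.754, θ₃=-0.127, ω₃=0.006
apply F[3]=+20.000 → step 4: x=0.054, v=1.302, θ₁=-0.068, ω₁=-1.312, θ₂=-0.236, ω₂=-0.947, θ₃=-0.127, ω₃=0.050
apply F[4]=+20.000 → step 5: x=0.083, v=1.620, θ₁=-0.098, ω₁=-1.628, θ₂=-0.256, ω₂=-1.106, θ₃=-0.125, ω₃=0.093
apply F[5]=+20.000 → step 6: x=0.118, v=1.938, θ₁=-0.133, ω₁=-1.957, θ₂=-0.280, ω₂=-1.220, θ₃=-0.123, ω₃=0.130
apply F[6]=+20.000 → step 7: x=0.160, v=2.255, θ₁=-0.176, ω₁=-2.297, θ₂=-0.305, ω₂=-1.281, θ₃=-0.120, ω₃=0.154
apply F[7]=+20.000 → step 8: x=0.209, v=2.568, θ₁=-0.225, ω₁=-2.646, θ₂=-0.331, ω₂=-1.284, θ₃=-0.117, ω₃=0.152
apply F[8]=+20.000 → step 9: x=0.263, v=2.873, θ₁=-0.282, ω₁=-2.999, θ₂=-0.356, ω₂=-1.230, θ₃=-0.114, ω₃=0.115
apply F[9]=+20.000 → step 10: x=0.323, v=3.168, θ₁=-0.345, ω₁=-3.349, θ₂=-0.380, ω₂=-1.136, θ₃=-0.113, ω₃=0.029
apply F[10]=+20.000 → step 11: x=0.390, v=3.445, θ₁=-0.416, ω₁=-3.685, θ₂=-0.401, ω₂=-1.030, θ₃=-0.114, ω₃=-0.115
apply F[11]=+20.000 → step 12: x=0.461, v=3.702, θ₁=-0.492, ω₁=-3.994, θ₂=-0.421, ω₂=-0.959, θ₃=-0.118, ω₃=-0.319
apply F[12]=+20.000 → step 13: x=0.538, v=3.935, θ₁=-0.575, ω₁=-4.267, θ₂=-0.440, ω₂=-0.976, θ₃=-0.127, ω₃=-0.582
apply F[13]=+20.000 → step 14: x=0.618, v=4.141, θ₁=-0.663, ω₁=-4.496, θ₂=-0.461, ω₂=-1.132, θ₃=-0.141, ω₃=-0.893
apply F[14]=+20.000 → step 15: x=0.703, v=4.322, θ₁=-0.755, ω₁=-4.677, θ₂=-0.487, ω₂=-1.457, θ₃=-0.163, ω₃=-1.240
Max |angle| over trajectory = 0.755 rad = 43.2°.

Answer: 43.2°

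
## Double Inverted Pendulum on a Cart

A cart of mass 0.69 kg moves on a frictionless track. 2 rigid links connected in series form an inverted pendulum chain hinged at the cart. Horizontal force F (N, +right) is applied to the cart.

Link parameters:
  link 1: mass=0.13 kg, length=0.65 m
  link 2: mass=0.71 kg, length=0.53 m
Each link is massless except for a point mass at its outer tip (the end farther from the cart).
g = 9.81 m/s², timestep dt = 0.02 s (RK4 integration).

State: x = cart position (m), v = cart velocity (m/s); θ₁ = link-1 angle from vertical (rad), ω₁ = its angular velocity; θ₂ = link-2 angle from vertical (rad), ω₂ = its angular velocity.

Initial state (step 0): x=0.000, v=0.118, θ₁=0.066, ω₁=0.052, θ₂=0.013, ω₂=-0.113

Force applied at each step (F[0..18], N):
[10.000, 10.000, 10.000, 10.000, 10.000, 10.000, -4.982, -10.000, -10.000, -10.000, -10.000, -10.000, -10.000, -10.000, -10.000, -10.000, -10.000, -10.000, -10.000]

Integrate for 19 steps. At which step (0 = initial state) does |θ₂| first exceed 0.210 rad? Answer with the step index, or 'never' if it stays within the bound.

Answer: never

Derivation:
apply F[0]=+10.000 → step 1: x=0.005, v=0.391, θ₁=0.064, ω₁=-0.252, θ₂=0.009, ω₂=-0.251
apply F[1]=+10.000 → step 2: x=0.016, v=0.666, θ₁=0.056, ω₁=-0.563, θ₂=0.003, ω₂=-0.387
apply F[2]=+10.000 → step 3: x=0.032, v=0.944, θ₁=0.041, ω₁=-0.891, θ₂=-0.006, ω₂=-0.509
apply F[3]=+10.000 → step 4: x=0.053, v=1.227, θ₁=0.020, ω₁=-1.250, θ₂=-0.017, ω₂=-0.606
apply F[4]=+10.000 → step 5: x=0.081, v=1.515, θ₁=-0.009, ω₁=-1.651, θ₂=-0.030, ω₂=-0.666
apply F[5]=+10.000 → step 6: x=0.114, v=1.809, θ₁=-0.046, ω₁=-2.099, θ₂=-0.044, ω₂=-0.684
apply F[6]=-4.982 → step 7: x=0.149, v=1.677, θ₁=-0.087, ω₁=-1.937, θ₂=-0.057, ω₂=-0.654
apply F[7]=-10.000 → step 8: x=0.180, v=1.410, θ₁=-0.122, ω₁=-1.621, θ₂=-0.069, ω₂=-0.564
apply F[8]=-10.000 → step 9: x=0.205, v=1.152, θ₁=-0.152, ω₁=-1.372, θ₂=-0.079, ω₂=-0.415
apply F[9]=-10.000 → step 10: x=0.226, v=0.903, θ₁=-0.177, ω₁=-1.185, θ₂=-0.086, ω₂=-0.210
apply F[10]=-10.000 → step 11: x=0.242, v=0.661, θ₁=-0.200, ω₁=-1.055, θ₂=-0.087, ω₂=0.051
apply F[11]=-10.000 → step 12: x=0.252, v=0.425, θ₁=-0.220, ω₁=-0.978, θ₂=-0.083, ω₂=0.368
apply F[12]=-10.000 → step 13: x=0.259, v=0.191, θ₁=-0.239, ω₁=-0.952, θ₂=-0.072, ω₂=0.742
apply F[13]=-10.000 → step 14: x=0.260, v=-0.041, θ₁=-0.258, ω₁=-0.968, θ₂=-0.053, ω₂=1.172
apply F[14]=-10.000 → step 15: x=0.257, v=-0.275, θ₁=-0.278, ω₁=-1.014, θ₂=-0.025, ω₂=1.648
apply F[15]=-10.000 → step 16: x=0.249, v=-0.514, θ₁=-0.299, ω₁=-1.065, θ₂=0.013, ω₂=2.149
apply F[16]=-10.000 → step 17: x=0.236, v=-0.758, θ₁=-0.321, ω₁=-1.096, θ₂=0.061, ω₂=2.649
apply F[17]=-10.000 → step 18: x=0.219, v=-1.010, θ₁=-0.342, ω₁=-1.081, θ₂=0.119, ω₂=3.127
apply F[18]=-10.000 → step 19: x=0.196, v=-1.268, θ₁=-0.363, ω₁=-1.004, θ₂=0.186, ω₂=3.569
max |θ₂| = 0.186 ≤ 0.210 over all 20 states.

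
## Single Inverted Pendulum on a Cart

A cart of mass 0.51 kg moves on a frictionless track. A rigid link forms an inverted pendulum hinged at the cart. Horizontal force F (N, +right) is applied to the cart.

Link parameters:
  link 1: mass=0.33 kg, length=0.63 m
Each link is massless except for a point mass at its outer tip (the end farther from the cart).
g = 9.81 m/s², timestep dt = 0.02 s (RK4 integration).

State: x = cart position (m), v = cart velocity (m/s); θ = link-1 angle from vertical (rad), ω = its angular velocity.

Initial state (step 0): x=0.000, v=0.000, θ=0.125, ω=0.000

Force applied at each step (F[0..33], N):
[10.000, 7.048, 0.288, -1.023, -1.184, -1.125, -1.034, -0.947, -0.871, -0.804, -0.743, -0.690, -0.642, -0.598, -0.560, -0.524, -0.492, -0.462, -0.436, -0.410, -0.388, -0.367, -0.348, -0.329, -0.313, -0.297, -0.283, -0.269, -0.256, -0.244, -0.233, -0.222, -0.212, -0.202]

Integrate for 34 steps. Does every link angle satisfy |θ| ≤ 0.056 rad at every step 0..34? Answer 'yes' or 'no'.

Answer: no

Derivation:
apply F[0]=+10.000 → step 1: x=0.004, v=0.373, θ=0.120, ω=-0.550
apply F[1]=+7.048 → step 2: x=0.014, v=0.634, θ=0.105, ω=-0.925
apply F[2]=+0.288 → step 3: x=0.026, v=0.634, θ=0.087, ω=-0.896
apply F[3]=-1.023 → step 4: x=0.039, v=0.584, θ=0.070, ω=-0.793
apply F[4]=-1.184 → step 5: x=0.050, v=0.530, θ=0.055, ω=-0.688
apply F[5]=-1.125 → step 6: x=0.060, v=0.480, θ=0.042, ω=-0.594
apply F[6]=-1.034 → step 7: x=0.069, v=0.435, θ=0.031, ω=-0.511
apply F[7]=-0.947 → step 8: x=0.077, v=0.395, θ=0.022, ω=-0.439
apply F[8]=-0.871 → step 9: x=0.085, v=0.359, θ=0.013, ω=-0.376
apply F[9]=-0.804 → step 10: x=0.092, v=0.326, θ=0.006, ω=-0.321
apply F[10]=-0.743 → step 11: x=0.098, v=0.296, θ=0.001, ω=-0.273
apply F[11]=-0.690 → step 12: x=0.104, v=0.269, θ=-0.005, ω=-0.231
apply F[12]=-0.642 → step 13: x=0.109, v=0.245, θ=-0.009, ω=-0.195
apply F[13]=-0.598 → step 14: x=0.113, v=0.223, θ=-0.012, ω=-0.163
apply F[14]=-0.560 → step 15: x=0.118, v=0.203, θ=-0.015, ω=-0.135
apply F[15]=-0.524 → step 16: x=0.122, v=0.184, θ=-0.018, ω=-0.111
apply F[16]=-0.492 → step 17: x=0.125, v=0.168, θ=-0.020, ω=-0.090
apply F[17]=-0.462 → step 18: x=0.128, v=0.152, θ=-0.021, ω=-0.072
apply F[18]=-0.436 → step 19: x=0.131, v=0.138, θ=-0.023, ω=-0.056
apply F[19]=-0.410 → step 20: x=0.134, v=0.125, θ=-0.024, ω=-0.043
apply F[20]=-0.388 → step 21: x=0.136, v=0.112, θ=-0.024, ω=-0.031
apply F[21]=-0.367 → step 22: x=0.138, v=0.101, θ=-0.025, ω=-0.021
apply F[22]=-0.348 → step 23: x=0.140, v=0.091, θ=-0.025, ω=-0.012
apply F[23]=-0.329 → step 24: x=0.142, v=0.081, θ=-0.025, ω=-0.004
apply F[24]=-0.313 → step 25: x=0.143, v=0.072, θ=-0.025, ω=0.002
apply F[25]=-0.297 → step 26: x=0.145, v=0.064, θ=-0.025, ω=0.008
apply F[26]=-0.283 → step 27: x=0.146, v=0.056, θ=-0.025, ω=0.012
apply F[27]=-0.269 → step 28: x=0.147, v=0.048, θ=-0.025, ω=0.016
apply F[28]=-0.256 → step 29: x=0.148, v=0.041, θ=-0.025, ω=0.019
apply F[29]=-0.244 → step 30: x=0.149, v=0.035, θ=-0.024, ω=0.022
apply F[30]=-0.233 → step 31: x=0.149, v=0.029, θ=-0.024, ω=0.024
apply F[31]=-0.222 → step 32: x=0.150, v=0.023, θ=-0.023, ω=0.026
apply F[32]=-0.212 → step 33: x=0.150, v=0.018, θ=-0.023, ω=0.028
apply F[33]=-0.202 → step 34: x=0.151, v=0.013, θ=-0.022, ω=0.029
Max |angle| over trajectory = 0.125 rad; bound = 0.056 → exceeded.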